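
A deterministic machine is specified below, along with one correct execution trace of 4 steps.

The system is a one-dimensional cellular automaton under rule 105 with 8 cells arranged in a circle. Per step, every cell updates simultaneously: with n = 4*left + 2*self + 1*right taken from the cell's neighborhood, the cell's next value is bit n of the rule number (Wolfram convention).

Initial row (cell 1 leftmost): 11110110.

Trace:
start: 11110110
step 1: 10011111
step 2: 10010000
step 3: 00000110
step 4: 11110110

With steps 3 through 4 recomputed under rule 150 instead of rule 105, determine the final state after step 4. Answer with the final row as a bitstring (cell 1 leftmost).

(re-executing steps 3..4 under rule 150; state before step 3: 10010000)
step 3: 11111001
step 4: 11110110

11110110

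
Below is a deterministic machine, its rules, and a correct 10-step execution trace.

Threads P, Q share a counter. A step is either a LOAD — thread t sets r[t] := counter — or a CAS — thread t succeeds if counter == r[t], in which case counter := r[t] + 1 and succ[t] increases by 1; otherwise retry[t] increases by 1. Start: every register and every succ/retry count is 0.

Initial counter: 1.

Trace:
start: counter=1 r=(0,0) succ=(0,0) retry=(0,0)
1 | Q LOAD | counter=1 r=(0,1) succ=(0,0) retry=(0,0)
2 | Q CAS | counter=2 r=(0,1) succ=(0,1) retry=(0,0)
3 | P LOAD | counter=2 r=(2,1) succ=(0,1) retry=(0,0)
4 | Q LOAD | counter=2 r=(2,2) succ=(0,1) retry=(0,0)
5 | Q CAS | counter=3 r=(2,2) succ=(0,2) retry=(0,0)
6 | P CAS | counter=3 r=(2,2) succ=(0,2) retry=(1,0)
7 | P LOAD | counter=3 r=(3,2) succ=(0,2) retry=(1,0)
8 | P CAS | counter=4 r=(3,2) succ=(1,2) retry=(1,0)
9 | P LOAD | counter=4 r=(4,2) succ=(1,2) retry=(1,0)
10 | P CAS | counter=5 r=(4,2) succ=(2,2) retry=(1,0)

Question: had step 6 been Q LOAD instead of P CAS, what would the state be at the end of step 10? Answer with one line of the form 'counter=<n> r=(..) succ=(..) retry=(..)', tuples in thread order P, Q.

(re-executing from step 6 with the substitution; state before step 6: counter=3 r=(2,2) succ=(0,2) retry=(0,0))
6 | Q LOAD | counter=3 r=(2,3) succ=(0,2) retry=(0,0)
7 | P LOAD | counter=3 r=(3,3) succ=(0,2) retry=(0,0)
8 | P CAS | counter=4 r=(3,3) succ=(1,2) retry=(0,0)
9 | P LOAD | counter=4 r=(4,3) succ=(1,2) retry=(0,0)
10 | P CAS | counter=5 r=(4,3) succ=(2,2) retry=(0,0)

counter=5 r=(4,3) succ=(2,2) retry=(0,0)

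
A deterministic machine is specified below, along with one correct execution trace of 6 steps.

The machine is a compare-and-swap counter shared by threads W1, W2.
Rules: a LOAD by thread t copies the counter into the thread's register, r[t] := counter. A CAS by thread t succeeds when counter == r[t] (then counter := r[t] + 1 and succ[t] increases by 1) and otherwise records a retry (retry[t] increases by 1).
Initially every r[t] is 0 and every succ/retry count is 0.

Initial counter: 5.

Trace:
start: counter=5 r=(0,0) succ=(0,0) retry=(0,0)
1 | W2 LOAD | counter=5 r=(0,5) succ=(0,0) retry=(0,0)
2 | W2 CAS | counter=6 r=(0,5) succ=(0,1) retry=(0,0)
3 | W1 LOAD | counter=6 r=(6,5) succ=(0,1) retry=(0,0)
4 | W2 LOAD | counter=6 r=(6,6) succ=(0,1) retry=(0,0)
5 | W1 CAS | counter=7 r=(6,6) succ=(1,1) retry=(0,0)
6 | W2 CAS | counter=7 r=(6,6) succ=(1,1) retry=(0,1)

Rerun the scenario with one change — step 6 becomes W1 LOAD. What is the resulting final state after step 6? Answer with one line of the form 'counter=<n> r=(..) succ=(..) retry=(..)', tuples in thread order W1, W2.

(re-executing from step 6 with the substitution; state before step 6: counter=7 r=(6,6) succ=(1,1) retry=(0,0))
6 | W1 LOAD | counter=7 r=(7,6) succ=(1,1) retry=(0,0)

counter=7 r=(7,6) succ=(1,1) retry=(0,0)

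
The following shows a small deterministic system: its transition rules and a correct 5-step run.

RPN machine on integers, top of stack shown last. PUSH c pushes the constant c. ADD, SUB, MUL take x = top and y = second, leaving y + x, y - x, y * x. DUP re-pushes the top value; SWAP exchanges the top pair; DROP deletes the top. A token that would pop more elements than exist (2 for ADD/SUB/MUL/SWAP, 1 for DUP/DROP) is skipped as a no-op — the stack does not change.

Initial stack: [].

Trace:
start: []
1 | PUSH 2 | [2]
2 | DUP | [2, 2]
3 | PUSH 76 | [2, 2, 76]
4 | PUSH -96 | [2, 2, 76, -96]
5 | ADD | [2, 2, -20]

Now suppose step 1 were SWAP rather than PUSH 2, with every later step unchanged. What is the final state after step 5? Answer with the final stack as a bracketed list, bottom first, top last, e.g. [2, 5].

(re-executing from step 1 with the substitution; state before step 1: [])
1 | SWAP | []
2 | DUP | []
3 | PUSH 76 | [76]
4 | PUSH -96 | [76, -96]
5 | ADD | [-20]

[-20]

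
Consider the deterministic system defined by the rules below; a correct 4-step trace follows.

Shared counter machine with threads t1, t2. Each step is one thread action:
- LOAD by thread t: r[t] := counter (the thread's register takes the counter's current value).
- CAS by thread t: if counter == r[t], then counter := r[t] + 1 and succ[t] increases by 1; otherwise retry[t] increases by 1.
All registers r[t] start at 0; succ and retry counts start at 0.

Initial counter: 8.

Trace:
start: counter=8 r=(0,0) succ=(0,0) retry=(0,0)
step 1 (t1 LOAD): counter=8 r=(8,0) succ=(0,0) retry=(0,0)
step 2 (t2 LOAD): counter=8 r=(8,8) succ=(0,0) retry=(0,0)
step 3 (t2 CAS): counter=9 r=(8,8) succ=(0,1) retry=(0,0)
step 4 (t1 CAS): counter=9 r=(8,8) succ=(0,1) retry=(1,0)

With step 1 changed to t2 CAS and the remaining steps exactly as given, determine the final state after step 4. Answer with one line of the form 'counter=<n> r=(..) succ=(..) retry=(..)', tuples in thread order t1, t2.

(re-executing from step 1 with the substitution; state before step 1: counter=8 r=(0,0) succ=(0,0) retry=(0,0))
step 1 (t2 CAS): counter=8 r=(0,0) succ=(0,0) retry=(0,1)
step 2 (t2 LOAD): counter=8 r=(0,8) succ=(0,0) retry=(0,1)
step 3 (t2 CAS): counter=9 r=(0,8) succ=(0,1) retry=(0,1)
step 4 (t1 CAS): counter=9 r=(0,8) succ=(0,1) retry=(1,1)

counter=9 r=(0,8) succ=(0,1) retry=(1,1)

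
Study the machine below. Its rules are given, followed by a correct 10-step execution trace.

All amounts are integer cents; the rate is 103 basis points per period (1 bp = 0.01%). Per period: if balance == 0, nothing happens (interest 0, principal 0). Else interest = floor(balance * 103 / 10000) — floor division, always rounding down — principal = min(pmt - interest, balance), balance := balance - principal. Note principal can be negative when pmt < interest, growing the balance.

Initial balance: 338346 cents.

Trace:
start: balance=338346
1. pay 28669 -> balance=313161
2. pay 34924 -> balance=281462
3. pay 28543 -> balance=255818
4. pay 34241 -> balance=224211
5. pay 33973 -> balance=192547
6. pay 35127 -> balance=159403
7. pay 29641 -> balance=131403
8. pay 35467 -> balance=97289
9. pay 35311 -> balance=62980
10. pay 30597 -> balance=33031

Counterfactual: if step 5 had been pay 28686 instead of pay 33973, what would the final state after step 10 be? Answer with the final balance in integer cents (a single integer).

38596

(re-executing from step 5 with the substitution; state before step 5: balance=224211)
5. pay 28686 -> balance=197834
6. pay 35127 -> balance=164744
7. pay 29641 -> balance=136799
8. pay 35467 -> balance=102741
9. pay 35311 -> balance=68488
10. pay 30597 -> balance=38596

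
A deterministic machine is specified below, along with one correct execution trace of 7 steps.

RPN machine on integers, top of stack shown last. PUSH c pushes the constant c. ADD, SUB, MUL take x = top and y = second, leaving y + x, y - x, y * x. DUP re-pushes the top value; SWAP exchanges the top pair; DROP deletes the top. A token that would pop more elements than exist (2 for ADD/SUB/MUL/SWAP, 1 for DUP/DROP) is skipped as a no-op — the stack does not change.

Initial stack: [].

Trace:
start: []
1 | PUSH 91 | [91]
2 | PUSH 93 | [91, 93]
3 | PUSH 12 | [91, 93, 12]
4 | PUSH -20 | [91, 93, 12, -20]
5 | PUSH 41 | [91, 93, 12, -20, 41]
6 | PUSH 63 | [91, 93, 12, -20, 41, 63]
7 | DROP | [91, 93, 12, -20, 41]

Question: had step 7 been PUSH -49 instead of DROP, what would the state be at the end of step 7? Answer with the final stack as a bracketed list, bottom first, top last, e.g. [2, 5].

(re-executing from step 7 with the substitution; state before step 7: [91, 93, 12, -20, 41, 63])
7 | PUSH -49 | [91, 93, 12, -20, 41, 63, -49]

[91, 93, 12, -20, 41, 63, -49]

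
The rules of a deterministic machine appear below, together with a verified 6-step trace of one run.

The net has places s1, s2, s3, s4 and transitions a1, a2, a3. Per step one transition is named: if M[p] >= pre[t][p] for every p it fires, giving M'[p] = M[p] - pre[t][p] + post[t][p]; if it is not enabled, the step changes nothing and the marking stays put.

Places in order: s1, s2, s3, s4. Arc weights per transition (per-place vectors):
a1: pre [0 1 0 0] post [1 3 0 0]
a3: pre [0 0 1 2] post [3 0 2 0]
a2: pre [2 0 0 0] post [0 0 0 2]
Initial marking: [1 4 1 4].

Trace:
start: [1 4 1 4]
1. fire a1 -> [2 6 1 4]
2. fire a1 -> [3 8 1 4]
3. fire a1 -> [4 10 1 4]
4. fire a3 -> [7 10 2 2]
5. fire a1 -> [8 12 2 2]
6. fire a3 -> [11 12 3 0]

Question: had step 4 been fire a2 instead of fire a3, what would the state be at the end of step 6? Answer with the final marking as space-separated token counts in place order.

(re-executing from step 4 with the substitution; state before step 4: [4 10 1 4])
4. fire a2 -> [2 10 1 6]
5. fire a1 -> [3 12 1 6]
6. fire a3 -> [6 12 2 4]

6 12 2 4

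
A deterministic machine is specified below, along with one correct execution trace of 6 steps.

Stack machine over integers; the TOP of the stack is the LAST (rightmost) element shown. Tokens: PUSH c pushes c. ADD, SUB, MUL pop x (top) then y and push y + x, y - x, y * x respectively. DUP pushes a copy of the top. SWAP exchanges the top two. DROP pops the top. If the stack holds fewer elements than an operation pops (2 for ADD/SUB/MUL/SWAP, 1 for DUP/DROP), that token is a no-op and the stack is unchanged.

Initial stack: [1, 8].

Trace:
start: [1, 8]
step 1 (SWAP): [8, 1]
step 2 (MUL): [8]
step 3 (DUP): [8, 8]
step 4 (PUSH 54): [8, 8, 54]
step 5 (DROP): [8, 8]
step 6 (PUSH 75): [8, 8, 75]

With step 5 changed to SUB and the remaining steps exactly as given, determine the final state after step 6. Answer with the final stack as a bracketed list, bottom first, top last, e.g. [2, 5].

(re-executing from step 5 with the substitution; state before step 5: [8, 8, 54])
step 5 (SUB): [8, -46]
step 6 (PUSH 75): [8, -46, 75]

[8, -46, 75]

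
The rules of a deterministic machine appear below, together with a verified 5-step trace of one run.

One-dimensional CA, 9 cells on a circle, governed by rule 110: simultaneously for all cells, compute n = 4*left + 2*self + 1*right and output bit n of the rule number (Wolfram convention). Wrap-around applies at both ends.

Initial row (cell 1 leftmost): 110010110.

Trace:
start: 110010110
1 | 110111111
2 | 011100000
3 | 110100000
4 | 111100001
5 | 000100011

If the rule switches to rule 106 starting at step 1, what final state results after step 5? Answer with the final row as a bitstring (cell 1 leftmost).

100010011

(re-executing steps 1..5 under rule 106; state before step 1: 110010110)
1 | 110101111
2 | 011011000
3 | 111111000
4 | 100001001
5 | 100010011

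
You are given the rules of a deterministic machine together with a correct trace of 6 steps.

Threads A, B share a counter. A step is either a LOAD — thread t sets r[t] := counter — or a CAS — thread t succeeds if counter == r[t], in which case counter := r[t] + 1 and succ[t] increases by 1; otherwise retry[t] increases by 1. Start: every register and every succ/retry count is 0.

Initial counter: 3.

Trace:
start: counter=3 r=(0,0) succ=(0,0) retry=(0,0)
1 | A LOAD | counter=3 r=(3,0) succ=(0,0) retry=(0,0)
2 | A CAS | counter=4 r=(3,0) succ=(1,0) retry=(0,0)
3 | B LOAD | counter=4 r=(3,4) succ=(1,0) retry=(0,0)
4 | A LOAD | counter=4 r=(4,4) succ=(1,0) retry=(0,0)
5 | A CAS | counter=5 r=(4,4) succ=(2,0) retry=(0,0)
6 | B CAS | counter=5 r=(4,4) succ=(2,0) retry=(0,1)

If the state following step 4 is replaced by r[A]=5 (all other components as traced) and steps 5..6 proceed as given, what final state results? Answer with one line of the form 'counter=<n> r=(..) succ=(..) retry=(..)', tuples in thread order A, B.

state after step 4 := counter=4 r=(5,4) succ=(1,0) retry=(0,0)
5 | A CAS | counter=4 r=(5,4) succ=(1,0) retry=(1,0)
6 | B CAS | counter=5 r=(5,4) succ=(1,1) retry=(1,0)

counter=5 r=(5,4) succ=(1,1) retry=(1,0)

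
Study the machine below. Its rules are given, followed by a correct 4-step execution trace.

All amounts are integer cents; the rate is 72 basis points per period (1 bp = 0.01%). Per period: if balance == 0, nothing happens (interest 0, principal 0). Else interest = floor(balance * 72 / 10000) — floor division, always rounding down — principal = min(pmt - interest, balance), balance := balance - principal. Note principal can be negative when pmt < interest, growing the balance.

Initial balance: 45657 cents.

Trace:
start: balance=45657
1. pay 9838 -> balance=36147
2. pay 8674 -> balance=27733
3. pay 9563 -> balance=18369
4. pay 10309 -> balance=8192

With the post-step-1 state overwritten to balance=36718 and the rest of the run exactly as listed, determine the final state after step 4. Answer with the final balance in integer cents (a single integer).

8775

state after step 1 := balance=36718
2. pay 8674 -> balance=28308
3. pay 9563 -> balance=18948
4. pay 10309 -> balance=8775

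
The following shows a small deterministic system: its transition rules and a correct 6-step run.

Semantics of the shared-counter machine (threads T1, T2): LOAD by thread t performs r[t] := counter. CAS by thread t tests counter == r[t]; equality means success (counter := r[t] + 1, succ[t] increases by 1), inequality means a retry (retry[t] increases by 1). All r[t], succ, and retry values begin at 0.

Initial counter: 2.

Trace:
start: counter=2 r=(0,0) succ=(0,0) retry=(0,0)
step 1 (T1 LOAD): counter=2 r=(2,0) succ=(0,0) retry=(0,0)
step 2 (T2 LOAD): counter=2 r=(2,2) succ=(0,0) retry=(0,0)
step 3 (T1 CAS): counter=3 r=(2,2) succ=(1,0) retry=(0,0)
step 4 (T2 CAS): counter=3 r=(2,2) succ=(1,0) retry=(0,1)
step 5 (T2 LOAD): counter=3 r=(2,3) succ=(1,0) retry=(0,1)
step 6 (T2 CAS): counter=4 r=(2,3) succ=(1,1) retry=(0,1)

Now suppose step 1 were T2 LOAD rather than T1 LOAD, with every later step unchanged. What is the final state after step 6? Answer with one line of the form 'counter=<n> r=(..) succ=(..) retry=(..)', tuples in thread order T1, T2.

(re-executing from step 1 with the substitution; state before step 1: counter=2 r=(0,0) succ=(0,0) retry=(0,0))
step 1 (T2 LOAD): counter=2 r=(0,2) succ=(0,0) retry=(0,0)
step 2 (T2 LOAD): counter=2 r=(0,2) succ=(0,0) retry=(0,0)
step 3 (T1 CAS): counter=2 r=(0,2) succ=(0,0) retry=(1,0)
step 4 (T2 CAS): counter=3 r=(0,2) succ=(0,1) retry=(1,0)
step 5 (T2 LOAD): counter=3 r=(0,3) succ=(0,1) retry=(1,0)
step 6 (T2 CAS): counter=4 r=(0,3) succ=(0,2) retry=(1,0)

counter=4 r=(0,3) succ=(0,2) retry=(1,0)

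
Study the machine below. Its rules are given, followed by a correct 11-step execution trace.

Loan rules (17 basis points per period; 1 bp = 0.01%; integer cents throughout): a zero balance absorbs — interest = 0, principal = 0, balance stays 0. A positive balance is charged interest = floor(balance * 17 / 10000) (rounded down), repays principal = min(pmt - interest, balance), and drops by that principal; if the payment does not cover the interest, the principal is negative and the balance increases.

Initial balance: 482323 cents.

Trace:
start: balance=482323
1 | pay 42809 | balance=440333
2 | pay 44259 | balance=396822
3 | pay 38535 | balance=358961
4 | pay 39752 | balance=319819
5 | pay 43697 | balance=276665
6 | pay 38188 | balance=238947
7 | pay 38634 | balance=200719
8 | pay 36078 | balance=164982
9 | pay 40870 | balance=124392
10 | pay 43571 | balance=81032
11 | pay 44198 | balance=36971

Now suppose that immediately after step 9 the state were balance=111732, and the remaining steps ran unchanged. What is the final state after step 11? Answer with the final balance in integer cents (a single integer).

state after step 9 := balance=111732
10 | pay 43571 | balance=68350
11 | pay 44198 | balance=24268

24268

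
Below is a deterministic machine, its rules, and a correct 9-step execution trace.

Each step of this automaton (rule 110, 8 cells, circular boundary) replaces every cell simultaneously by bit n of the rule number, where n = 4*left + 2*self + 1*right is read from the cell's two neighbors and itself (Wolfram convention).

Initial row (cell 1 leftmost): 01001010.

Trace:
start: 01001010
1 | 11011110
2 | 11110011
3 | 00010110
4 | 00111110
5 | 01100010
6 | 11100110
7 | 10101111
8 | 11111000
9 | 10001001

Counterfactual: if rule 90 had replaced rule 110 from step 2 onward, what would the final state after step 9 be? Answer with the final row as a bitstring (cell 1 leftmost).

(re-executing steps 2..9 under rule 90; state before step 2: 11011110)
2 | 11010010
3 | 11001100
4 | 11111111
5 | 00000000
6 | 00000000
7 | 00000000
8 | 00000000
9 | 00000000

00000000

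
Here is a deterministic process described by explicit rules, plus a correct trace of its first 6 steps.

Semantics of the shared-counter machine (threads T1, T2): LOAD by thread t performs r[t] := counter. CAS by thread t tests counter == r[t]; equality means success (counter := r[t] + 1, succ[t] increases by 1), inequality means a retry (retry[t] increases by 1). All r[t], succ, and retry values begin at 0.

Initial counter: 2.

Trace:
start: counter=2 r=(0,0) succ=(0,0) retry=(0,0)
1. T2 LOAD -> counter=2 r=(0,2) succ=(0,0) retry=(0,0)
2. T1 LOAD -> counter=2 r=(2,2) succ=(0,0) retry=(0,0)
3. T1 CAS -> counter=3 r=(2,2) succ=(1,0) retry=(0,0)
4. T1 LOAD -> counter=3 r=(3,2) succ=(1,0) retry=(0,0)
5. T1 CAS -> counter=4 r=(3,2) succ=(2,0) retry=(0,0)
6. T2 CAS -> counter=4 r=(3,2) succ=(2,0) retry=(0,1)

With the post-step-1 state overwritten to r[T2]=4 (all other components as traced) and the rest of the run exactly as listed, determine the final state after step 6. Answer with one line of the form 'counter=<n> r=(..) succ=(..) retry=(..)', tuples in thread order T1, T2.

counter=5 r=(3,4) succ=(2,1) retry=(0,0)

state after step 1 := counter=2 r=(0,4) succ=(0,0) retry=(0,0)
2. T1 LOAD -> counter=2 r=(2,4) succ=(0,0) retry=(0,0)
3. T1 CAS -> counter=3 r=(2,4) succ=(1,0) retry=(0,0)
4. T1 LOAD -> counter=3 r=(3,4) succ=(1,0) retry=(0,0)
5. T1 CAS -> counter=4 r=(3,4) succ=(2,0) retry=(0,0)
6. T2 CAS -> counter=5 r=(3,4) succ=(2,1) retry=(0,0)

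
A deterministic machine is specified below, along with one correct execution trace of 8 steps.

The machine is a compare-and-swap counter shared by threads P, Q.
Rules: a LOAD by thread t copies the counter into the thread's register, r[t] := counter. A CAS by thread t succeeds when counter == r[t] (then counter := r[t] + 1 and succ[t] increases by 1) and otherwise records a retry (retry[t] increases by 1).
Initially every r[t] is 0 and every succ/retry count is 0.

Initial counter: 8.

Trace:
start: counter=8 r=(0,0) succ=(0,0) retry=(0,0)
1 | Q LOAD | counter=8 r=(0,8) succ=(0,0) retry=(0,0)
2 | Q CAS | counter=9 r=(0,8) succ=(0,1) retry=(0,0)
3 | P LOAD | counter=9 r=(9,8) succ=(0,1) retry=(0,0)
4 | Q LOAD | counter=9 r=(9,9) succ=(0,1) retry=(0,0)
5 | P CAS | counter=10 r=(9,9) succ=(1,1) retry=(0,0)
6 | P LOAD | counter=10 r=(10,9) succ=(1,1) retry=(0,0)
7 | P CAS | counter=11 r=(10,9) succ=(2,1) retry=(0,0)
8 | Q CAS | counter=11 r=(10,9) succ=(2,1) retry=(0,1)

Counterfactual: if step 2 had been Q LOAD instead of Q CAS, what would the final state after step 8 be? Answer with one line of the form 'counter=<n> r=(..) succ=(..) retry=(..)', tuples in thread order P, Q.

counter=10 r=(9,8) succ=(2,0) retry=(0,1)

(re-executing from step 2 with the substitution; state before step 2: counter=8 r=(0,8) succ=(0,0) retry=(0,0))
2 | Q LOAD | counter=8 r=(0,8) succ=(0,0) retry=(0,0)
3 | P LOAD | counter=8 r=(8,8) succ=(0,0) retry=(0,0)
4 | Q LOAD | counter=8 r=(8,8) succ=(0,0) retry=(0,0)
5 | P CAS | counter=9 r=(8,8) succ=(1,0) retry=(0,0)
6 | P LOAD | counter=9 r=(9,8) succ=(1,0) retry=(0,0)
7 | P CAS | counter=10 r=(9,8) succ=(2,0) retry=(0,0)
8 | Q CAS | counter=10 r=(9,8) succ=(2,0) retry=(0,1)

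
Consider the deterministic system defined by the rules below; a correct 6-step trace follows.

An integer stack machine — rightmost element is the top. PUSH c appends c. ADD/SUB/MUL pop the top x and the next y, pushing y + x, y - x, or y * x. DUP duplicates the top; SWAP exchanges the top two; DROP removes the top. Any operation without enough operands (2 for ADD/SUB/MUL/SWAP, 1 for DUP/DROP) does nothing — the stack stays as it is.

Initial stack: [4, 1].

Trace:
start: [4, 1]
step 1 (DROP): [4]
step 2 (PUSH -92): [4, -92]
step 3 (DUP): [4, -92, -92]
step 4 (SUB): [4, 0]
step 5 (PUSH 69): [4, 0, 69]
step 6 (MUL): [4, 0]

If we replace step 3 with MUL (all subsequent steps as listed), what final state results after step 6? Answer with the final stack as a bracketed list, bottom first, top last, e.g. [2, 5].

[-25392]

(re-executing from step 3 with the substitution; state before step 3: [4, -92])
step 3 (MUL): [-368]
step 4 (SUB): [-368]
step 5 (PUSH 69): [-368, 69]
step 6 (MUL): [-25392]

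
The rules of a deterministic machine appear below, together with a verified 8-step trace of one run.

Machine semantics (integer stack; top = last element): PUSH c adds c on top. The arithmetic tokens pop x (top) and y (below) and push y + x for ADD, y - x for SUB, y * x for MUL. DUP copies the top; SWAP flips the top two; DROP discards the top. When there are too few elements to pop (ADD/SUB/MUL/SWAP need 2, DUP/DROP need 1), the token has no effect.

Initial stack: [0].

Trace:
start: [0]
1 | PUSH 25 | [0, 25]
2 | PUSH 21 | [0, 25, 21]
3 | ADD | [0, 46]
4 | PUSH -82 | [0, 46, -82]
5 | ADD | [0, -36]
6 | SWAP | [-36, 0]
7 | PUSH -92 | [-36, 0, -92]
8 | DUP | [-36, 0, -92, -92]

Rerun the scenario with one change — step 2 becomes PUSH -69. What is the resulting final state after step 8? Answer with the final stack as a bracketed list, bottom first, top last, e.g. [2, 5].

(re-executing from step 2 with the substitution; state before step 2: [0, 25])
2 | PUSH -69 | [0, 25, -69]
3 | ADD | [0, -44]
4 | PUSH -82 | [0, -44, -82]
5 | ADD | [0, -126]
6 | SWAP | [-126, 0]
7 | PUSH -92 | [-126, 0, -92]
8 | DUP | [-126, 0, -92, -92]

[-126, 0, -92, -92]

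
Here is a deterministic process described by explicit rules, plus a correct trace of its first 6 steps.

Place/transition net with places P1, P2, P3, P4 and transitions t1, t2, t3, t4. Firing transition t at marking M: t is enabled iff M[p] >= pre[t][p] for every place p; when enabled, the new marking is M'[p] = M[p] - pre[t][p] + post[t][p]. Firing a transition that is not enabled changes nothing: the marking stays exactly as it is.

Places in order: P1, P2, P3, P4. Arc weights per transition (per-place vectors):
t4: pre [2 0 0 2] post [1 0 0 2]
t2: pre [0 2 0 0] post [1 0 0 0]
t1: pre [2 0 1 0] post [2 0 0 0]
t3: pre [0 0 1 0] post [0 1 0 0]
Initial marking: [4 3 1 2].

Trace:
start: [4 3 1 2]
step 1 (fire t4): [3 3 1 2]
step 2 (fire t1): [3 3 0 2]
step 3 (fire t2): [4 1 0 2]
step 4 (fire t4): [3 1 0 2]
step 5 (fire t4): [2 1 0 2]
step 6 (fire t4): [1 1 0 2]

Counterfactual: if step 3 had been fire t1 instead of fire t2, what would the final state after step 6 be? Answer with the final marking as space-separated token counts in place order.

(re-executing from step 3 with the substitution; state before step 3: [3 3 0 2])
step 3 (fire t1): [3 3 0 2]
step 4 (fire t4): [2 3 0 2]
step 5 (fire t4): [1 3 0 2]
step 6 (fire t4): [1 3 0 2]

1 3 0 2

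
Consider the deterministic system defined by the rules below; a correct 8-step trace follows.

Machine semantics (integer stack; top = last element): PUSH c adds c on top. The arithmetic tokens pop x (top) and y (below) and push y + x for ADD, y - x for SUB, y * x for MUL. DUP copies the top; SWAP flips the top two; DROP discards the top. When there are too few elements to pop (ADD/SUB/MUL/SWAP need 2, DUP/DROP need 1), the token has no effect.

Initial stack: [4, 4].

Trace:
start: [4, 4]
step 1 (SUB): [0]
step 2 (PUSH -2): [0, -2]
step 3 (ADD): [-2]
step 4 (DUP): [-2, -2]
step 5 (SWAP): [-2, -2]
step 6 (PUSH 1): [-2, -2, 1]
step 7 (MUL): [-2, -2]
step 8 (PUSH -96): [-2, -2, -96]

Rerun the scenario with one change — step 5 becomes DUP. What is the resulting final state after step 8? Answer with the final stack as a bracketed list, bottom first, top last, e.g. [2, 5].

(re-executing from step 5 with the substitution; state before step 5: [-2, -2])
step 5 (DUP): [-2, -2, -2]
step 6 (PUSH 1): [-2, -2, -2, 1]
step 7 (MUL): [-2, -2, -2]
step 8 (PUSH -96): [-2, -2, -2, -96]

[-2, -2, -2, -96]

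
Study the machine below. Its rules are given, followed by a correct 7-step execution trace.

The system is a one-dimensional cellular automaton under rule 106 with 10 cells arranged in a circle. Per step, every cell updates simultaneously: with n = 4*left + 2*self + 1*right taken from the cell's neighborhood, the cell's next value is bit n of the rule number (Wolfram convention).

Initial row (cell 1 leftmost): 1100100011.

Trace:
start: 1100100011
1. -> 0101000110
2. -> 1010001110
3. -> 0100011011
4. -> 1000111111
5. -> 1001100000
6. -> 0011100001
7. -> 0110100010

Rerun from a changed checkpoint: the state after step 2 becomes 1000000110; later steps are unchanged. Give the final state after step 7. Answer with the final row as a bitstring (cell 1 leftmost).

state after step 2 := 1000000110
3. -> 0000001111
4. -> 0000011001
5. -> 0000111010
6. -> 0001101100
7. -> 0011111100

0011111100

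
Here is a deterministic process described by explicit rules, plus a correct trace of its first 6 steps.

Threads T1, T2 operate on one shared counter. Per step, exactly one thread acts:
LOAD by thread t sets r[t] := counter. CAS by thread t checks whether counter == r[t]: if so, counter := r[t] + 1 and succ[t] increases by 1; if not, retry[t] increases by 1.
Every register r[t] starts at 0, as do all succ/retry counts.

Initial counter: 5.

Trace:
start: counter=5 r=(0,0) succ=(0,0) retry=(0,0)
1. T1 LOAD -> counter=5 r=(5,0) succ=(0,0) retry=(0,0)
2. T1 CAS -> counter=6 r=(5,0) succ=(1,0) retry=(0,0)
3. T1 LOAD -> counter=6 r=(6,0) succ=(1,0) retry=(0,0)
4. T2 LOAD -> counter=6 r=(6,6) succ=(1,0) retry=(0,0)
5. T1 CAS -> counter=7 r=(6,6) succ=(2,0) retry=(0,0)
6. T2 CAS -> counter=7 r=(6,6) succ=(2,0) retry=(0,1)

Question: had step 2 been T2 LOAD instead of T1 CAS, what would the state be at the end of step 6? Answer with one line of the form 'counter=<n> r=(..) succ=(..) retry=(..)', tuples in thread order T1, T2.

(re-executing from step 2 with the substitution; state before step 2: counter=5 r=(5,0) succ=(0,0) retry=(0,0))
2. T2 LOAD -> counter=5 r=(5,5) succ=(0,0) retry=(0,0)
3. T1 LOAD -> counter=5 r=(5,5) succ=(0,0) retry=(0,0)
4. T2 LOAD -> counter=5 r=(5,5) succ=(0,0) retry=(0,0)
5. T1 CAS -> counter=6 r=(5,5) succ=(1,0) retry=(0,0)
6. T2 CAS -> counter=6 r=(5,5) succ=(1,0) retry=(0,1)

counter=6 r=(5,5) succ=(1,0) retry=(0,1)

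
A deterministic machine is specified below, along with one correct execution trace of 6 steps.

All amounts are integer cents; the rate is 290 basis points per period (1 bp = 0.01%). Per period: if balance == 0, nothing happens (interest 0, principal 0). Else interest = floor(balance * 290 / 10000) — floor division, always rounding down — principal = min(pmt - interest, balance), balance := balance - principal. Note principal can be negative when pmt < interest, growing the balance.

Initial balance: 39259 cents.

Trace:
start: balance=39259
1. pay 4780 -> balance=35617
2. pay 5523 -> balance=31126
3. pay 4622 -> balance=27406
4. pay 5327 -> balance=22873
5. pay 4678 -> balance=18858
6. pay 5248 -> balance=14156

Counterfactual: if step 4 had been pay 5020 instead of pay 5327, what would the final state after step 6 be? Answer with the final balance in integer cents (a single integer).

14482

(re-executing from step 4 with the substitution; state before step 4: balance=27406)
4. pay 5020 -> balance=23180
5. pay 4678 -> balance=19174
6. pay 5248 -> balance=14482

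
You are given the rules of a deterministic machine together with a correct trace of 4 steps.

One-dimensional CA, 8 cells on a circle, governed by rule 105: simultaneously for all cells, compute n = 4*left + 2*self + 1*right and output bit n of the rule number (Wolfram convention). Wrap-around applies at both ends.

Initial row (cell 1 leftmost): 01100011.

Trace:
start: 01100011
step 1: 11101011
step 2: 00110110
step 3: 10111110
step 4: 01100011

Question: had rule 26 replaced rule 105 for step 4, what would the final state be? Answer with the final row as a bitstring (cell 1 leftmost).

(re-executing step 4 under rule 26; state before step 4: 10111110)
step 4: 00100000

00100000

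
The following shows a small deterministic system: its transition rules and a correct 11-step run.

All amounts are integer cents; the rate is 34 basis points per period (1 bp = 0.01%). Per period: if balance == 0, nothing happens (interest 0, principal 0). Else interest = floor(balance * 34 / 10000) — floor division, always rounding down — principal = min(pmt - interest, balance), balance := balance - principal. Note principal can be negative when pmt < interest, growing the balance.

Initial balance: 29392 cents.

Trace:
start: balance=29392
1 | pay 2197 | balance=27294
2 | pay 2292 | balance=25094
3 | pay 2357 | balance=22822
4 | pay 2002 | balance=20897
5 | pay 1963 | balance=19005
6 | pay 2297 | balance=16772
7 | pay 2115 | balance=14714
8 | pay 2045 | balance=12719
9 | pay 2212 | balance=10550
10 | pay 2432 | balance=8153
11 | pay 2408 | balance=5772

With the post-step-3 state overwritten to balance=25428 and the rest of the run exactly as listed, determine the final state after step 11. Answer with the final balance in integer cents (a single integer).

state after step 3 := balance=25428
4 | pay 2002 | balance=23512
5 | pay 1963 | balance=21628
6 | pay 2297 | balance=19404
7 | pay 2115 | balance=17354
8 | pay 2045 | balance=15368
9 | pay 2212 | balance=13208
10 | pay 2432 | balance=10820
11 | pay 2408 | balance=8448

8448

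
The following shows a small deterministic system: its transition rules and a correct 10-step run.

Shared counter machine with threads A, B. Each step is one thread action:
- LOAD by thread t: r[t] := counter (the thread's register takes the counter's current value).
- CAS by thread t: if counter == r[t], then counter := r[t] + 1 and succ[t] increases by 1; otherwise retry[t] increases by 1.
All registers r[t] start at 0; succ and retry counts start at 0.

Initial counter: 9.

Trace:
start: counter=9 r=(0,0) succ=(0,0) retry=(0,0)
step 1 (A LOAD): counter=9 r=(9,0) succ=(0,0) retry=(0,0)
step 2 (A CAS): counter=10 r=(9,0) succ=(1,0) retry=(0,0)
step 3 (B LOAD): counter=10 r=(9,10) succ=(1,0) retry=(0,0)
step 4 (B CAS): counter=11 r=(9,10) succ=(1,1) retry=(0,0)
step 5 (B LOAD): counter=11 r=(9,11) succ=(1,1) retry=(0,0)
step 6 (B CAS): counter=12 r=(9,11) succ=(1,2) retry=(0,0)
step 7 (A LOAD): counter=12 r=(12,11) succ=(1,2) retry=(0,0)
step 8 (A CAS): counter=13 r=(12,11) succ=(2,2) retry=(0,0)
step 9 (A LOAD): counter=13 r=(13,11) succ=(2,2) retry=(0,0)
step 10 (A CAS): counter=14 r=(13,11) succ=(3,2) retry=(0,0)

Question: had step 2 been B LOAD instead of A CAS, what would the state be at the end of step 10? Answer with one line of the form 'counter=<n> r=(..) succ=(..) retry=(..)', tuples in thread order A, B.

(re-executing from step 2 with the substitution; state before step 2: counter=9 r=(9,0) succ=(0,0) retry=(0,0))
step 2 (B LOAD): counter=9 r=(9,9) succ=(0,0) retry=(0,0)
step 3 (B LOAD): counter=9 r=(9,9) succ=(0,0) retry=(0,0)
step 4 (B CAS): counter=10 r=(9,9) succ=(0,1) retry=(0,0)
step 5 (B LOAD): counter=10 r=(9,10) succ=(0,1) retry=(0,0)
step 6 (B CAS): counter=11 r=(9,10) succ=(0,2) retry=(0,0)
step 7 (A LOAD): counter=11 r=(11,10) succ=(0,2) retry=(0,0)
step 8 (A CAS): counter=12 r=(11,10) succ=(1,2) retry=(0,0)
step 9 (A LOAD): counter=12 r=(12,10) succ=(1,2) retry=(0,0)
step 10 (A CAS): counter=13 r=(12,10) succ=(2,2) retry=(0,0)

counter=13 r=(12,10) succ=(2,2) retry=(0,0)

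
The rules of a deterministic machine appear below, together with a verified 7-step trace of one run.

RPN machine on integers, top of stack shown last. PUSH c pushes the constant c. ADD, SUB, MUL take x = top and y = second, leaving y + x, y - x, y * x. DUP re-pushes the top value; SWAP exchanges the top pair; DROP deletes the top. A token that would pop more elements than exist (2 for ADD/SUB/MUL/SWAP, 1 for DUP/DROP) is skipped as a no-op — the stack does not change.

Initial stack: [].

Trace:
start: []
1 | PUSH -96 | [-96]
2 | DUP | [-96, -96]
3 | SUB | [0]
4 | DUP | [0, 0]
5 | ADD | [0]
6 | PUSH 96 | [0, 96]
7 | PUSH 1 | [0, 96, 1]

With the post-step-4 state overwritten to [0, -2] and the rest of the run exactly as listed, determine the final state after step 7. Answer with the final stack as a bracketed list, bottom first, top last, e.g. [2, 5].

state after step 4 := [0, -2]
5 | ADD | [-2]
6 | PUSH 96 | [-2, 96]
7 | PUSH 1 | [-2, 96, 1]

[-2, 96, 1]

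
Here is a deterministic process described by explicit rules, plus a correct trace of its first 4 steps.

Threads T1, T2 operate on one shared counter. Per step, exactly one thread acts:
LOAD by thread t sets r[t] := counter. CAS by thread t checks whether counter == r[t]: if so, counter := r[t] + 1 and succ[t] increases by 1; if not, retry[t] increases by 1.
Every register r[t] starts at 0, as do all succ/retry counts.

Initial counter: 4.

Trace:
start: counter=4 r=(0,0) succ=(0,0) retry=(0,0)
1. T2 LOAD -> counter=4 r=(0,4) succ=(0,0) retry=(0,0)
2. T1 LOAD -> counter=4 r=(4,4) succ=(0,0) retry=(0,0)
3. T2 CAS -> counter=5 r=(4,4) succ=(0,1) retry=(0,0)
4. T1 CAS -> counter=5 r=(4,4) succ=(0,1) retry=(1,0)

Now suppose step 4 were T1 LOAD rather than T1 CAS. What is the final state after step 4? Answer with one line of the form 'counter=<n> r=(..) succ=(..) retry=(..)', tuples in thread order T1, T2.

counter=5 r=(5,4) succ=(0,1) retry=(0,0)

(re-executing from step 4 with the substitution; state before step 4: counter=5 r=(4,4) succ=(0,1) retry=(0,0))
4. T1 LOAD -> counter=5 r=(5,4) succ=(0,1) retry=(0,0)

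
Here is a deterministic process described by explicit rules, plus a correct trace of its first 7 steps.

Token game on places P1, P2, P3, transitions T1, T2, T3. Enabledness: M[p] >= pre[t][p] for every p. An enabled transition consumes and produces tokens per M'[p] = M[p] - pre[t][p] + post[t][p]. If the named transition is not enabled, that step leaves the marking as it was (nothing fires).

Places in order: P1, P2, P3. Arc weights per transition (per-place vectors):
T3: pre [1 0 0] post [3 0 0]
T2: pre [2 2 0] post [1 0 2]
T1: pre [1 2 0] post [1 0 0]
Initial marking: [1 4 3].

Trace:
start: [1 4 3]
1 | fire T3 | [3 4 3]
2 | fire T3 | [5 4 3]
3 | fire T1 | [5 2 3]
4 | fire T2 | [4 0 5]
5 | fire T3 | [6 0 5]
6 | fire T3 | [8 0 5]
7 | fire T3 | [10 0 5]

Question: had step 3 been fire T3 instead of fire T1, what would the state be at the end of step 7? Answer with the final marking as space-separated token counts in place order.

(re-executing from step 3 with the substitution; state before step 3: [5 4 3])
3 | fire T3 | [7 4 3]
4 | fire T2 | [6 2 5]
5 | fire T3 | [8 2 5]
6 | fire T3 | [10 2 5]
7 | fire T3 | [12 2 5]

12 2 5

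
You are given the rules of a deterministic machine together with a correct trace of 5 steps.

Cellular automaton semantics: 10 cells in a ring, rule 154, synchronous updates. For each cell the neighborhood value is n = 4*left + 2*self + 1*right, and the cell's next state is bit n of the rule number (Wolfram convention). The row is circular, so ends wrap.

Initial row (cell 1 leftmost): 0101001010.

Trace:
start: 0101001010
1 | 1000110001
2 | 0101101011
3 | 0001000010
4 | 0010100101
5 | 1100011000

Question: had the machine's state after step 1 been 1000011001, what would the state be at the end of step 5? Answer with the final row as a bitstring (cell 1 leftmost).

state after step 1 := 1000011001
2 | 0100110111
3 | 0011100110
4 | 0111011101
5 | 0110011000

0110011000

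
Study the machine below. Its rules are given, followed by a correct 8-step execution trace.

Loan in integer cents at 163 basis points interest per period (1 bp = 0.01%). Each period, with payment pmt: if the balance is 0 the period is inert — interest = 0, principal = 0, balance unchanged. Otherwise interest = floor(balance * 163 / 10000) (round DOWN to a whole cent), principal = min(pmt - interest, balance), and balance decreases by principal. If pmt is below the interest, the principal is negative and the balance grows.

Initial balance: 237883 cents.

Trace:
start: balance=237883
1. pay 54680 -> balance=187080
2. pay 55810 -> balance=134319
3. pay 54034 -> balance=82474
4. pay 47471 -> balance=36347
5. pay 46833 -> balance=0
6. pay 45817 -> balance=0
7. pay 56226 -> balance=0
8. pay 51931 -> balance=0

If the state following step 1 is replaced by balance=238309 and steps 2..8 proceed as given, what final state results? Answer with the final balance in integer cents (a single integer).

0

state after step 1 := balance=238309
2. pay 55810 -> balance=186383
3. pay 54034 -> balance=135387
4. pay 47471 -> balance=90122
5. pay 46833 -> balance=44757
6. pay 45817 -> balance=0
7. pay 56226 -> balance=0
8. pay 51931 -> balance=0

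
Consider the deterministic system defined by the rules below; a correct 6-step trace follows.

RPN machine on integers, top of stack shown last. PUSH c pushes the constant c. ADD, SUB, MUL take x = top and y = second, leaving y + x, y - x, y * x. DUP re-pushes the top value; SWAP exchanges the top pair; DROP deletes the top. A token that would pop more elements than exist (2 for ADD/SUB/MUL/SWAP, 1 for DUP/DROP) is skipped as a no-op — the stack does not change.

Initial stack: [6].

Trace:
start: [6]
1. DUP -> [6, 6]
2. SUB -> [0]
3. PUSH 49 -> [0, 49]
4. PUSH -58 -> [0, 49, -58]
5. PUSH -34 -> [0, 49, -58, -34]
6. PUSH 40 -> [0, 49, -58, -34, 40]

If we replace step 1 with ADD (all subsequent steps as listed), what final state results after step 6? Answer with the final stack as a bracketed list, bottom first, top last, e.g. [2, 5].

[6, 49, -58, -34, 40]

(re-executing from step 1 with the substitution; state before step 1: [6])
1. ADD -> [6]
2. SUB -> [6]
3. PUSH 49 -> [6, 49]
4. PUSH -58 -> [6, 49, -58]
5. PUSH -34 -> [6, 49, -58, -34]
6. PUSH 40 -> [6, 49, -58, -34, 40]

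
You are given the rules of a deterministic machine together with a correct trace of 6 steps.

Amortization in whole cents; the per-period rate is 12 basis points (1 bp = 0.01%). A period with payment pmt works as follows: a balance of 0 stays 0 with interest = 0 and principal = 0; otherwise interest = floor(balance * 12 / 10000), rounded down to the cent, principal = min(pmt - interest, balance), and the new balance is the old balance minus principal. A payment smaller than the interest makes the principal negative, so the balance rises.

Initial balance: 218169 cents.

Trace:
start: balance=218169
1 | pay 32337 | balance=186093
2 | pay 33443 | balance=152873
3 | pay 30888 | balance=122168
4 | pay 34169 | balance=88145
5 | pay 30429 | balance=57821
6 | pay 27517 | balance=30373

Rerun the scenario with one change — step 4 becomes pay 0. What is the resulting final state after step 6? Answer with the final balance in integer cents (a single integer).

64624

(re-executing from step 4 with the substitution; state before step 4: balance=122168)
4 | pay 0 | balance=122314
5 | pay 30429 | balance=92031
6 | pay 27517 | balance=64624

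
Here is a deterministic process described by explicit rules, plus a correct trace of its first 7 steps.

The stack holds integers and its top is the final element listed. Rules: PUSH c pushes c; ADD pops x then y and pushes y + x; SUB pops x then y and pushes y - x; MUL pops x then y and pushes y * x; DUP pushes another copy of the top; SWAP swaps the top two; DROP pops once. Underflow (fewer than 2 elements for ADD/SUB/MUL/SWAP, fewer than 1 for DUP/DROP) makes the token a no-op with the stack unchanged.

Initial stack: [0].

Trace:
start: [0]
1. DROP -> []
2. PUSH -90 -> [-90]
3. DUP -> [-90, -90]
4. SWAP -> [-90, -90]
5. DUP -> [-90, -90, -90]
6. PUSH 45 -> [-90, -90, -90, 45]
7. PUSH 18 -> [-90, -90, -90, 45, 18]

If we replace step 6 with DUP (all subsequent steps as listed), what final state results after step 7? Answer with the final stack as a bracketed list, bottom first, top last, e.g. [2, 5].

(re-executing from step 6 with the substitution; state before step 6: [-90, -90, -90])
6. DUP -> [-90, -90, -90, -90]
7. PUSH 18 -> [-90, -90, -90, -90, 18]

[-90, -90, -90, -90, 18]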